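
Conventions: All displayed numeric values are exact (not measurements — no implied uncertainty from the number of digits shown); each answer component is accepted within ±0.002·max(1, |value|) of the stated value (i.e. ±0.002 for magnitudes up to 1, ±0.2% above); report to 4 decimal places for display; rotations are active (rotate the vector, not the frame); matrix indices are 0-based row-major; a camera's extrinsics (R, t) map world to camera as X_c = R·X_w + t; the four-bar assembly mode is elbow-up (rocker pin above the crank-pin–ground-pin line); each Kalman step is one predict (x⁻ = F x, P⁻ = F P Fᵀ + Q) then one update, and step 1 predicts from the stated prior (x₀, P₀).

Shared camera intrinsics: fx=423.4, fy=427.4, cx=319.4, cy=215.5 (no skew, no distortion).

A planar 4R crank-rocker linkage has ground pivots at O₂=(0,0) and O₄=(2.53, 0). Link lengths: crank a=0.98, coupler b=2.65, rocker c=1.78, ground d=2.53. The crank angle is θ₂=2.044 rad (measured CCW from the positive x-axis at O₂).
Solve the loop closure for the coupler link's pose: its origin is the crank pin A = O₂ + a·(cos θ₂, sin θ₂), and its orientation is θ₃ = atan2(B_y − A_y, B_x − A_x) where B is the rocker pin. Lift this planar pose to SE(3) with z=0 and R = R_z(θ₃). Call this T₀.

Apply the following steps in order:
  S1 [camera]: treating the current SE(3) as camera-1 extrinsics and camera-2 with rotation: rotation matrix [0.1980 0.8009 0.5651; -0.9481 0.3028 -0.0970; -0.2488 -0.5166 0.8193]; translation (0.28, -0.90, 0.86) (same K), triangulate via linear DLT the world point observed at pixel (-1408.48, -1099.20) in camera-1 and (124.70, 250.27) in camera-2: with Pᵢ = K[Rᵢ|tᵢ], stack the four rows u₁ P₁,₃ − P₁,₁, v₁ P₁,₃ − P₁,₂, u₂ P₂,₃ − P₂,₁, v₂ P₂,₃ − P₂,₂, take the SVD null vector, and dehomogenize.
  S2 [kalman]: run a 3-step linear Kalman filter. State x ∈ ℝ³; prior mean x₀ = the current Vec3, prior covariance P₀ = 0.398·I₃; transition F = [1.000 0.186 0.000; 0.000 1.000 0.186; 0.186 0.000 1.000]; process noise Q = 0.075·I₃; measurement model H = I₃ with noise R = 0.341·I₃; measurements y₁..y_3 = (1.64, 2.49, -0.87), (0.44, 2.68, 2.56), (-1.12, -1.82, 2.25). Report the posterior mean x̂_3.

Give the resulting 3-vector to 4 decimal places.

source (fourbar_fk): coupler pose = R=[0.9477 -0.3192 0.0000; 0.3192 0.9477 0.0000; 0.0000 0.0000 1.0000], t=(-0.4466, 0.8723, 0.0000)
after S1 (triangulate): (-1.7008, -1.5830, 0.3806)
after S2 (kf_track): (-0.0169, 0.4126, 1.3922)

result = (-0.0169, 0.4126, 1.3922)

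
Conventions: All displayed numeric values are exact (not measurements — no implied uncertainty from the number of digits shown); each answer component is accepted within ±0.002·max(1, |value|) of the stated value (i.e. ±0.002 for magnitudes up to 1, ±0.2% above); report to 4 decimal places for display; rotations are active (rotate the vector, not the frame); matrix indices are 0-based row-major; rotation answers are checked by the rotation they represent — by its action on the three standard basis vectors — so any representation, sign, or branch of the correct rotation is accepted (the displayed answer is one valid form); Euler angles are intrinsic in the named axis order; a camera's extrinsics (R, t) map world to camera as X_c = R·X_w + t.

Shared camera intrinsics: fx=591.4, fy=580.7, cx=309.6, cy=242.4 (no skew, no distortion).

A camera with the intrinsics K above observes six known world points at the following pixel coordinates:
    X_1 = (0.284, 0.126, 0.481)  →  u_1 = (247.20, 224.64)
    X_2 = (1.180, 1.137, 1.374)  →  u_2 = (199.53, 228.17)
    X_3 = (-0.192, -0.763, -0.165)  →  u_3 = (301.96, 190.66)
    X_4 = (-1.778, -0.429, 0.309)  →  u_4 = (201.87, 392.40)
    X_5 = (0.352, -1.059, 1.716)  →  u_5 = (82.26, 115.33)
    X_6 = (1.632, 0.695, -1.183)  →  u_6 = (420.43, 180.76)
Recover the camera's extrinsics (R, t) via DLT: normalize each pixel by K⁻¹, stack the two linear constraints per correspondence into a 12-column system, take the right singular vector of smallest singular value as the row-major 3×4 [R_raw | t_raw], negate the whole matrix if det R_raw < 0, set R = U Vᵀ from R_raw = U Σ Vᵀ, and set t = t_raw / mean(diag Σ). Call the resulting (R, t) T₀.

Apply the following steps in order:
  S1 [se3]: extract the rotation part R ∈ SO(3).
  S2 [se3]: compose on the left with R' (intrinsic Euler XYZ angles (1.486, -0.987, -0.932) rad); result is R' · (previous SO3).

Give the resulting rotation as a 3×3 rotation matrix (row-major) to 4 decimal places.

rotation (matrix) = ((-0.8478, -0.2868, -0.4462), (0.0200, -0.8579, 0.5134), (-0.5300, 0.4263, 0.7330))

source (pnp_recover): camera pose = R=[0.1117 0.0663 -0.9915; -0.7324 0.6799 -0.0371; 0.6716 0.7304 0.1245], t=(-0.1500, -0.0300, 5.2195)
after S1 (rot_of_se3): [0.1117 0.0663 -0.9915; -0.7324 0.6799 -0.0371; 0.6716 0.7304 0.1245]
after S2 (compose_so3): [-0.8478 -0.2868 -0.4462; 0.0200 -0.8579 0.5134; -0.5300 0.4263 0.7330]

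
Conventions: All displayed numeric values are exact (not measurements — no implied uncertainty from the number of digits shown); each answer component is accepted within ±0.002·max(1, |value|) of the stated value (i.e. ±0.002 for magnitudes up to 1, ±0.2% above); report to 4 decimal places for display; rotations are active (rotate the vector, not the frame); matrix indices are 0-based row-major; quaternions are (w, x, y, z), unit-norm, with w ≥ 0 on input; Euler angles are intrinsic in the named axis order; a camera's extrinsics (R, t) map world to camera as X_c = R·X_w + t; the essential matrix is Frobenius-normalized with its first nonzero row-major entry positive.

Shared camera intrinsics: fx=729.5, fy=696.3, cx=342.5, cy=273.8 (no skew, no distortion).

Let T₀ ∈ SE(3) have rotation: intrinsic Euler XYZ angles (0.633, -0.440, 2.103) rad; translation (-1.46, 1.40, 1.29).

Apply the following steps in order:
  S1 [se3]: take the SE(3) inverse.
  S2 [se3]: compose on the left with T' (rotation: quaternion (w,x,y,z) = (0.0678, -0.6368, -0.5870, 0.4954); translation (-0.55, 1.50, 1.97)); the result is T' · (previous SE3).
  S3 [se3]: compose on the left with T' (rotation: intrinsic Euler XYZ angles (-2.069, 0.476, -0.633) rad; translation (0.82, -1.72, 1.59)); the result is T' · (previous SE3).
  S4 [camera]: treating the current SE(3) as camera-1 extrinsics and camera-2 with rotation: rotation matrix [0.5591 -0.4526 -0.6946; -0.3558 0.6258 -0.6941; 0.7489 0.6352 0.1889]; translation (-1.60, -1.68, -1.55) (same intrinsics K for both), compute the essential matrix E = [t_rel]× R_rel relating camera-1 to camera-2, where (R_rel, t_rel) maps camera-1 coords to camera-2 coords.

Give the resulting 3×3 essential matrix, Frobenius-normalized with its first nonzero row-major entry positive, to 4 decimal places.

after S1 (invert_se3): R=[-0.4591 0.8226 0.3355; -0.7796 -0.1920 -0.5961; -0.4259 -0.5352 0.7295], t=(-2.2547, -0.1005, -0.8136)
after S2 (compose_se3): R=[-0.1452 0.1017 -0.9842; 0.0721 0.9931 0.0920; 0.9868 -0.0576 -0.1516], t=(0.3652, 0.0963, 3.6869)
after S3 (compose_se3): R=[0.3860 0.5687 -0.7264; 0.7316 -0.6684 -0.1345; -0.5620 -0.4795 -0.6740], t=(2.8218, 1.0834, 0.2226)
after S4 (essential): [0.0588 -0.2465 0.4613; 0.0773 -0.2406 -0.5349; -0.1619 0.5881 -0.0299]

matrix = [0.0588 -0.2465 0.4613; 0.0773 -0.2406 -0.5349; -0.1619 0.5881 -0.0299]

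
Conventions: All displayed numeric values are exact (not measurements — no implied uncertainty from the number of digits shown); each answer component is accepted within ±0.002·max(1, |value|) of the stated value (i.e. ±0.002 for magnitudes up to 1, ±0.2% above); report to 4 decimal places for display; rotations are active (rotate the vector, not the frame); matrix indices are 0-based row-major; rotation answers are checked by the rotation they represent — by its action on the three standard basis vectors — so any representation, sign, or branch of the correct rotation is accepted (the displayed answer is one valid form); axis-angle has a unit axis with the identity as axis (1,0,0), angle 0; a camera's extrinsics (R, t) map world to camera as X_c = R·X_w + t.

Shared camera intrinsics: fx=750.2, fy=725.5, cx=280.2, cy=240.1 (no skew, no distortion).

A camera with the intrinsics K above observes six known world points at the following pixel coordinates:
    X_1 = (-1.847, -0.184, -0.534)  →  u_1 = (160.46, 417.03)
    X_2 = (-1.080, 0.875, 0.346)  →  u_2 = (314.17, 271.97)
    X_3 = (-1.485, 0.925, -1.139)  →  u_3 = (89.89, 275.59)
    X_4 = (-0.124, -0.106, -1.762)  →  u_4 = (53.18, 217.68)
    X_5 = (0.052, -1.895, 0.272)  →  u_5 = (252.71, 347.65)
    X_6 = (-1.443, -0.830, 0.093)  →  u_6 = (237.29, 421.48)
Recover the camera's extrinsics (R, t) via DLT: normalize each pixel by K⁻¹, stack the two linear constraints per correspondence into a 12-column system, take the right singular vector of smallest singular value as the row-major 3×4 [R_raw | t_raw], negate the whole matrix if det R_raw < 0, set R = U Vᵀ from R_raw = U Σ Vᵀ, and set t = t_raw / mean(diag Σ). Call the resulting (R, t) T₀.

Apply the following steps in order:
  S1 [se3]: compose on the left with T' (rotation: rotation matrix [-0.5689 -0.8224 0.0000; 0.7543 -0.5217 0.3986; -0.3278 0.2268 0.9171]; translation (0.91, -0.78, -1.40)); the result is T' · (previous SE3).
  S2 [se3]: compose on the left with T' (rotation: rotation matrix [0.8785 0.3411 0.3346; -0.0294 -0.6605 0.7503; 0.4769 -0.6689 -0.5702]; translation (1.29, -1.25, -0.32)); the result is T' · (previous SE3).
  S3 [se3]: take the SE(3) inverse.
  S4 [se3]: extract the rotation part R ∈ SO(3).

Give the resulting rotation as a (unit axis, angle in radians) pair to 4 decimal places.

source (pnp_recover): camera pose = R=[0.0627 0.1929 0.9792; -0.7358 -0.6539 0.1759; 0.6743 -0.7316 0.1009], t=(-0.2000, -0.0501, 6.6393)
after S1 (compose_se3): R=[0.5695 0.4281 -0.7017; 0.7000 0.1950 0.6870; 0.4310 -0.8824 -0.1886], t=(1.0652, 1.7417, 4.7432)
after S2 (compose_se3): R=[0.8832 0.1473 -0.4452; -0.1557 -0.8035 -0.5746; -0.4424 0.5769 -0.6867], t=(4.4069, 1.1271, -3.6816)
after S3 (invert_se3): R=[0.8832 -0.1557 -0.4424; 0.1473 -0.8035 0.5769; -0.4452 -0.5746 -0.6867], t=(-5.3454, 2.3802, 0.0815)
after S4 (rot_of_se3): [0.8832 -0.1557 -0.4424; 0.1473 -0.8035 0.5769; -0.4452 -0.5746 -0.6867]

rotation (axis_angle) = ((-0.9671, 0.0024, 0.2544), 2.5039)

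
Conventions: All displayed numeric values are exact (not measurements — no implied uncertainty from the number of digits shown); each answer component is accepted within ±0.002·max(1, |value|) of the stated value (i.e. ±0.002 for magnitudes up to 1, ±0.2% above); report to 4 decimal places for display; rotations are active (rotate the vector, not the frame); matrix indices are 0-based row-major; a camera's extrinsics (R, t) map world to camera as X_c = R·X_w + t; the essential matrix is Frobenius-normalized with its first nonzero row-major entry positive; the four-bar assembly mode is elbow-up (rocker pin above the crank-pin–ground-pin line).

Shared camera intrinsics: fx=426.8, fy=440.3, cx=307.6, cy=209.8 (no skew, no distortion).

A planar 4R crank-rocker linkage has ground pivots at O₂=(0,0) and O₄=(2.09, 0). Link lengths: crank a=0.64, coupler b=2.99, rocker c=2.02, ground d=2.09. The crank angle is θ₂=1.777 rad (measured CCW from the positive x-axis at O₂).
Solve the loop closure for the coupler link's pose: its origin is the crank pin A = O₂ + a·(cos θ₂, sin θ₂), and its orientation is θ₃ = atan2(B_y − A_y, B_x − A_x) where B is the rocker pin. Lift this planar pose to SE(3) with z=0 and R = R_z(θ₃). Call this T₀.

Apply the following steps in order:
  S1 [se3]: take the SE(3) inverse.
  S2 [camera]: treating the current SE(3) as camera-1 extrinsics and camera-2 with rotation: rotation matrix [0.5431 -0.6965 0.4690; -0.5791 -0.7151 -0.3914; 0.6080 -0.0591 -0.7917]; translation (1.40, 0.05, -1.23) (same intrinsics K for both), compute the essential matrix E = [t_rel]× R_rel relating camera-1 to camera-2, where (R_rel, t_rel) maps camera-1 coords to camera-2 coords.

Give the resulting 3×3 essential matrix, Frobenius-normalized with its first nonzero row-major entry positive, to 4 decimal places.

matrix = [0.5562 0.1740 0.1168; 0.2977 -0.6255 -0.0322; 0.2974 0.2649 0.0851]

source (fourbar_fk): coupler pose = R=[0.8935 -0.4491 0.0000; 0.4491 0.8935 0.0000; 0.0000 0.0000 1.0000], t=(-0.1310, 0.6264, 0.0000)
after S1 (invert_se3): R=[0.8935 0.4491 0.0000; -0.4491 0.8935 0.0000; 0.0000 0.0000 1.0000], t=(-0.1642, -0.6186, 0.0000)
after S2 (essential): [0.5562 0.1740 0.1168; 0.2977 -0.6255 -0.0322; 0.2974 0.2649 0.0851]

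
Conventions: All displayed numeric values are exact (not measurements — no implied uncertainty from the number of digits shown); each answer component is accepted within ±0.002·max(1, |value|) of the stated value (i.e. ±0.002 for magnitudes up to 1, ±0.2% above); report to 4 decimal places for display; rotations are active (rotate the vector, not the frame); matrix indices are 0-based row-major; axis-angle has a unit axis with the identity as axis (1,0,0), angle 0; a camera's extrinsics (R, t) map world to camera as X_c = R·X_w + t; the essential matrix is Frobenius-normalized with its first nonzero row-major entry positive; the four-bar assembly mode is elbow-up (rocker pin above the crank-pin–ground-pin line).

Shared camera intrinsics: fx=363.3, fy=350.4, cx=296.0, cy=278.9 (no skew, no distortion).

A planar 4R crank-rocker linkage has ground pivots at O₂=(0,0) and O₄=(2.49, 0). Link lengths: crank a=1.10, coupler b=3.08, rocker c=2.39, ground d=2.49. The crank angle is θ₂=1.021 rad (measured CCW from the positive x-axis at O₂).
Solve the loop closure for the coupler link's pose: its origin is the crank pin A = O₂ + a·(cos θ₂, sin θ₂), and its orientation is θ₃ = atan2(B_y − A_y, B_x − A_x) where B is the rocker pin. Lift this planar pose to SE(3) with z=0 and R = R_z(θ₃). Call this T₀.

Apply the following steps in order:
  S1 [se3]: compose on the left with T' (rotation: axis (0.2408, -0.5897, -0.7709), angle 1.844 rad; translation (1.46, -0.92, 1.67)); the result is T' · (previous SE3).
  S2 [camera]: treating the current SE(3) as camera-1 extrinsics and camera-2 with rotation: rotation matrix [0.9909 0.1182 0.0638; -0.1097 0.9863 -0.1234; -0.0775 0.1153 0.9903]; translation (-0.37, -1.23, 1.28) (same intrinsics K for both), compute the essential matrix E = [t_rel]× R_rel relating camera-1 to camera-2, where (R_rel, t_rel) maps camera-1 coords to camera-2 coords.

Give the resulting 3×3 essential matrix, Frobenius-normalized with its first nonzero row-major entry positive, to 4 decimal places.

matrix = [0.1245 -0.3634 -0.3463; -0.3319 0.0325 0.4490; -0.2948 -0.5688 0.0963]

source (fourbar_fk): coupler pose = R=[0.9092 -0.4163 0.0000; 0.4163 0.9092 0.0000; 0.0000 0.0000 1.0000], t=(0.5748, 0.9379, 0.0000)
after S1 (compose_se3): R=[0.0555 0.5927 -0.8035; -0.7674 0.5402 0.3454; 0.6388 0.5974 0.4848], t=(1.8743, -1.2892, 2.6198)
after S2 (essential): [0.1245 -0.3634 -0.3463; -0.3319 0.0325 0.4490; -0.2948 -0.5688 0.0963]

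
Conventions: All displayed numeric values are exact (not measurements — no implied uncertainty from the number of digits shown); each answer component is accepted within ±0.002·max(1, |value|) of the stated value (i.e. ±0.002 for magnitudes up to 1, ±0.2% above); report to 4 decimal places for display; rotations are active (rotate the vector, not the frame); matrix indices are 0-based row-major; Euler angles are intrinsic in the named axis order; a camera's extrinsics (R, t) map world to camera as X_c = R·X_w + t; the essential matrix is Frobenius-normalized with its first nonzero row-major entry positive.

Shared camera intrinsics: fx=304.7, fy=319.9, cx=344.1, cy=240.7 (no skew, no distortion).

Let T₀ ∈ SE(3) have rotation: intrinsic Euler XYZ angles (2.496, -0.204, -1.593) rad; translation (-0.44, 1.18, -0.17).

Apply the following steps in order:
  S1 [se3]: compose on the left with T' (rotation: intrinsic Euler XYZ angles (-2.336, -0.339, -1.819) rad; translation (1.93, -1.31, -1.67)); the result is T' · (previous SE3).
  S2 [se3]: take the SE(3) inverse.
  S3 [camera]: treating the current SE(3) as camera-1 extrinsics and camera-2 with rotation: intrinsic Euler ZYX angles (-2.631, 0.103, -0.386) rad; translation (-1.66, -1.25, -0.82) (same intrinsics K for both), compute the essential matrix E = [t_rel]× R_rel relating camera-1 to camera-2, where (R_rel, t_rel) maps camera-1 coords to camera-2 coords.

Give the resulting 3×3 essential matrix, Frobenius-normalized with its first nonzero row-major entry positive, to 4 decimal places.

after S1 (compose_se3): R=[0.9364 -0.2638 -0.2316; -0.0974 0.4386 -0.8934; 0.3372 0.8591 0.3850], t=(3.1672, -1.2200, -1.9459)
after S2 (invert_se3): R=[0.9364 -0.0974 0.3372; -0.2638 0.4386 0.8591; -0.2316 -0.8934 0.3850], t=(-2.4283, 3.0422, 0.3928)
after S3 (essential): [0.1843 0.2482 -0.1072; -0.4045 -0.2520 -0.5054; -0.2072 -0.4086 0.4479]

matrix = [0.1843 0.2482 -0.1072; -0.4045 -0.2520 -0.5054; -0.2072 -0.4086 0.4479]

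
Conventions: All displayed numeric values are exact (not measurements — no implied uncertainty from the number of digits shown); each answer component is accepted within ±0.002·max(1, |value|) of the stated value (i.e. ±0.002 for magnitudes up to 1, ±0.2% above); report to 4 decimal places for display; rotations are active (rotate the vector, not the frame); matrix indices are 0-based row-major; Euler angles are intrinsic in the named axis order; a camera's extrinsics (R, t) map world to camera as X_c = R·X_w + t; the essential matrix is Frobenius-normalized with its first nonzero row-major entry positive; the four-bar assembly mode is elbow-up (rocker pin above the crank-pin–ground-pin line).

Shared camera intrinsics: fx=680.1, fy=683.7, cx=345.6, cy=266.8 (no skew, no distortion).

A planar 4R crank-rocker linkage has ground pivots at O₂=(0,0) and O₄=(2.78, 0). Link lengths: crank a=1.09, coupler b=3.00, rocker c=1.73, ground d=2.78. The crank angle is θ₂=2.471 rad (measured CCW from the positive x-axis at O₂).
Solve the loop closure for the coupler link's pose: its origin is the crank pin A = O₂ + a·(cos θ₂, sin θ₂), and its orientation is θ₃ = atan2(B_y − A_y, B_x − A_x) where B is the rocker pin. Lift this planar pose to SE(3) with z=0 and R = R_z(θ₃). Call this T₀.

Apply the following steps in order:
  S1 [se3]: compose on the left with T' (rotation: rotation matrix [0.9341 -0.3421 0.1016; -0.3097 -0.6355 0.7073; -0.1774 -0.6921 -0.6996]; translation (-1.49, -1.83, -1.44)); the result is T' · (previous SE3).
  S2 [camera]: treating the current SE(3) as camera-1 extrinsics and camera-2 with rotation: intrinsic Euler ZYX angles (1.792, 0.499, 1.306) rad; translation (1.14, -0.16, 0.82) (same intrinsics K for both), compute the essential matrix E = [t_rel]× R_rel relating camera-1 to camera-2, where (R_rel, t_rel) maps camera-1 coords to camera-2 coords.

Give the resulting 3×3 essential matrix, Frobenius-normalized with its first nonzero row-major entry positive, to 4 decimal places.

source (fourbar_fk): coupler pose = R=[0.9566 -0.2915 0.0000; 0.2915 0.9566 0.0000; 0.0000 0.0000 1.0000], t=(-0.8540, 0.6774, 0.0000)
after S1 (compose_se3): R=[0.7938 -0.5996 0.1016; -0.4815 -0.5176 0.7073; -0.3715 -0.6104 -0.6996], t=(-2.5195, -1.9960, -1.7574)
after S2 (essential): [0.3877 -0.1563 -0.2420; 0.3794 -0.3796 0.4112; 0.2788 -0.0049 -0.4815]

matrix = [0.3877 -0.1563 -0.2420; 0.3794 -0.3796 0.4112; 0.2788 -0.0049 -0.4815]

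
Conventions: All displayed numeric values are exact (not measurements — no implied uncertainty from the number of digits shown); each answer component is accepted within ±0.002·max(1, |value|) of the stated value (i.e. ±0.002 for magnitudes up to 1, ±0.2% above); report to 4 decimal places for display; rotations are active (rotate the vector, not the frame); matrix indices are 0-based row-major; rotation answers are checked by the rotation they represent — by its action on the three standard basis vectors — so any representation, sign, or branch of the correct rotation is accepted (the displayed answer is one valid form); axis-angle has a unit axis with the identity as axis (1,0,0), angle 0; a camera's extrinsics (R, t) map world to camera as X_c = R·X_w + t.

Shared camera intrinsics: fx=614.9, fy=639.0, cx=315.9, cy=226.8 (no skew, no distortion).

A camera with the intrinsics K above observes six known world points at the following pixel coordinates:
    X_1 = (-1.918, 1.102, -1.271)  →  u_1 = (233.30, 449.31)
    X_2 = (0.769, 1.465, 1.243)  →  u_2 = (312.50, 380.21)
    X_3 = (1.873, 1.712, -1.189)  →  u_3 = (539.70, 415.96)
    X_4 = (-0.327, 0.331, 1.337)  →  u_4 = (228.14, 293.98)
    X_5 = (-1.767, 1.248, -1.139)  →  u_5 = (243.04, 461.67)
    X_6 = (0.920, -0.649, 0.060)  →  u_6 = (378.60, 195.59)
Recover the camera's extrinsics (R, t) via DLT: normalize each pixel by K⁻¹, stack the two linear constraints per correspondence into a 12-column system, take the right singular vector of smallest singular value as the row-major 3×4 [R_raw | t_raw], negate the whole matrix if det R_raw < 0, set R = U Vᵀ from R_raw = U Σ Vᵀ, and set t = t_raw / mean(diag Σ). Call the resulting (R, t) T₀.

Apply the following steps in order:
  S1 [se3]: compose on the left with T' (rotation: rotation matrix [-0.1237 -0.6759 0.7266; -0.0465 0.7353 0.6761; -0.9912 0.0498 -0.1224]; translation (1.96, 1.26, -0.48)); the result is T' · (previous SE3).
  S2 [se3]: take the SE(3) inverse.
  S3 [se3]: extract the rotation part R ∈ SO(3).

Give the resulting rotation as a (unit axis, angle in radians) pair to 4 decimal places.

source (pnp_recover): camera pose = R=[0.7715 0.0559 -0.6338; -0.0257 0.9981 0.0568; 0.6357 -0.0275 0.7714], t=(0.0700, 0.3299, 6.2691)
after S1 (compose_se3): R=[0.3838 -0.7015 0.6005; 0.3750 0.7127 0.5928; -0.8438 -0.0024 0.5366], t=(6.2832, 5.7379, -1.3003)
after S2 (invert_se3): R=[0.3838 0.3750 -0.8438; -0.7015 0.7127 -0.0024; 0.6005 0.5928 0.5366], t=(-5.6607, 0.3151, -6.4769)
after S3 (rot_of_se3): [0.3838 0.3750 -0.8438; -0.7015 0.7127 -0.0024; 0.6005 0.5928 0.5366]

rotation (axis_angle) = ((0.3137, -0.7613, -0.5674), 1.2487)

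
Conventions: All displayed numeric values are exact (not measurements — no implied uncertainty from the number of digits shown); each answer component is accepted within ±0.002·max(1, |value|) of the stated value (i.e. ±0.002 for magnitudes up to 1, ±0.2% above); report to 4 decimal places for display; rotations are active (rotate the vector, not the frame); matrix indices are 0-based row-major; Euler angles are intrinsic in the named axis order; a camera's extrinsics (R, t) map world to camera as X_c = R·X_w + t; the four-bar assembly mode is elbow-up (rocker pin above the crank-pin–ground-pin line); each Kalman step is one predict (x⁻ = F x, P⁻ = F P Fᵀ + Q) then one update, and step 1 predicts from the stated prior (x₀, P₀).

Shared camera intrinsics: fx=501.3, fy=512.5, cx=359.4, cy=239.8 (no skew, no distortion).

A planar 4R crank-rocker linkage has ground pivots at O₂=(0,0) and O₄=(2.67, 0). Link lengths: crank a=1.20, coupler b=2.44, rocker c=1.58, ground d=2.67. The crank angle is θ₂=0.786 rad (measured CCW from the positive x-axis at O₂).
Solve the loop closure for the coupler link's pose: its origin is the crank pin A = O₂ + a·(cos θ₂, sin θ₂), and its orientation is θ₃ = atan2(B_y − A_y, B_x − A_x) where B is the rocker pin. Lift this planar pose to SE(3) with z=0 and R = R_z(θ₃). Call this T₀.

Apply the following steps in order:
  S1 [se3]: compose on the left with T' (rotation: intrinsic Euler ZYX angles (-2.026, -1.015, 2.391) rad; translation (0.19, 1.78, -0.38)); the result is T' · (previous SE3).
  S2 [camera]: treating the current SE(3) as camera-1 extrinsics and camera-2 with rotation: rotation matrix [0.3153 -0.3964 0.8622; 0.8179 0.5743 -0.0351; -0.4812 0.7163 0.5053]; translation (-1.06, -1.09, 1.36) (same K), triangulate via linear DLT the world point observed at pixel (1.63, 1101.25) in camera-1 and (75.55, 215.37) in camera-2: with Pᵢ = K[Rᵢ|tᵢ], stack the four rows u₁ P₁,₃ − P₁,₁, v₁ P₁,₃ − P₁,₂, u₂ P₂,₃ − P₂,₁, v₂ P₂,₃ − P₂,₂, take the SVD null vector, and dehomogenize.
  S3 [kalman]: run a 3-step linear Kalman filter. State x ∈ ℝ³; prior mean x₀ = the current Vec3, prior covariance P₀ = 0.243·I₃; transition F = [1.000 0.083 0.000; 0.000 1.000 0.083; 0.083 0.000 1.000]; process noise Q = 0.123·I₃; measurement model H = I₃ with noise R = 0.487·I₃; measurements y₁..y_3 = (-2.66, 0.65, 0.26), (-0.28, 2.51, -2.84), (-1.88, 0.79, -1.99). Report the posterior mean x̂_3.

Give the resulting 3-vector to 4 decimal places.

result = (-0.9954, 1.0158, -1.4605)

source (fourbar_fk): coupler pose = R=[0.9652 -0.2616 0.0000; 0.2616 0.9652 0.0000; 0.0000 0.0000 1.0000], t=(0.8480, 0.8490, 0.0000)
after S1 (compose_se3): R=[-0.3291 -0.3274 -0.8857; -0.2371 0.9366 -0.2581; 0.9140 0.1251 -0.3858], t=(-0.3481, 2.0929, 0.6459)
after S2 (triangulate): (0.8515, 0.5763, 0.2161)
after S3 (kf_track): (-0.9954, 1.0158, -1.4605)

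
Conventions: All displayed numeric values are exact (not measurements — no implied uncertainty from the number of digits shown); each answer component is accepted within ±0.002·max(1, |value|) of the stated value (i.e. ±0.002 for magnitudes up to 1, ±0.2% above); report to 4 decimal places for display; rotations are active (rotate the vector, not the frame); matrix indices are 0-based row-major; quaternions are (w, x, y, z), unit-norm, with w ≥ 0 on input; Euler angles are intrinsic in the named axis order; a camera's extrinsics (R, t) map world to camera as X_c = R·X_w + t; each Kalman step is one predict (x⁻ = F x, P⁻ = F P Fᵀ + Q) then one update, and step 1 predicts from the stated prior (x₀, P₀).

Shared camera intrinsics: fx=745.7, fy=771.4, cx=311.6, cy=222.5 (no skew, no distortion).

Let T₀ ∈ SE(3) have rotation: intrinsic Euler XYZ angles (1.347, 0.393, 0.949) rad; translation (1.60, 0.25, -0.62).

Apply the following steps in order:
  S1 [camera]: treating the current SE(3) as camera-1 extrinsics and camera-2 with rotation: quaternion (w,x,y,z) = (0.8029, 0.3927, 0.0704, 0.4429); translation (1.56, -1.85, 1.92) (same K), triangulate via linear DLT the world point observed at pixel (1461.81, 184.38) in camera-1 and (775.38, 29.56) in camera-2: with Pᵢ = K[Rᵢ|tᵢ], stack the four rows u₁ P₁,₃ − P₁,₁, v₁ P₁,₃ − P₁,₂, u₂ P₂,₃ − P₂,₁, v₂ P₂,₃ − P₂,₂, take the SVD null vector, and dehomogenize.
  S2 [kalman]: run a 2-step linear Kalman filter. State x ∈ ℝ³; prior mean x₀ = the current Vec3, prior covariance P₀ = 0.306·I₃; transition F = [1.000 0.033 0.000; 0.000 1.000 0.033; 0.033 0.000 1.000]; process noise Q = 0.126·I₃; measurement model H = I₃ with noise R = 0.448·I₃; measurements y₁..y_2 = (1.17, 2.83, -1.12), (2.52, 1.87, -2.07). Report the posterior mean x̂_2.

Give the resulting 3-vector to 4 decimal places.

result = (1.8801, 1.8733, -0.9266)

after S1 (triangulate): (1.4898, 0.9835, 0.8157)
after S2 (kf_track): (1.8801, 1.8733, -0.9266)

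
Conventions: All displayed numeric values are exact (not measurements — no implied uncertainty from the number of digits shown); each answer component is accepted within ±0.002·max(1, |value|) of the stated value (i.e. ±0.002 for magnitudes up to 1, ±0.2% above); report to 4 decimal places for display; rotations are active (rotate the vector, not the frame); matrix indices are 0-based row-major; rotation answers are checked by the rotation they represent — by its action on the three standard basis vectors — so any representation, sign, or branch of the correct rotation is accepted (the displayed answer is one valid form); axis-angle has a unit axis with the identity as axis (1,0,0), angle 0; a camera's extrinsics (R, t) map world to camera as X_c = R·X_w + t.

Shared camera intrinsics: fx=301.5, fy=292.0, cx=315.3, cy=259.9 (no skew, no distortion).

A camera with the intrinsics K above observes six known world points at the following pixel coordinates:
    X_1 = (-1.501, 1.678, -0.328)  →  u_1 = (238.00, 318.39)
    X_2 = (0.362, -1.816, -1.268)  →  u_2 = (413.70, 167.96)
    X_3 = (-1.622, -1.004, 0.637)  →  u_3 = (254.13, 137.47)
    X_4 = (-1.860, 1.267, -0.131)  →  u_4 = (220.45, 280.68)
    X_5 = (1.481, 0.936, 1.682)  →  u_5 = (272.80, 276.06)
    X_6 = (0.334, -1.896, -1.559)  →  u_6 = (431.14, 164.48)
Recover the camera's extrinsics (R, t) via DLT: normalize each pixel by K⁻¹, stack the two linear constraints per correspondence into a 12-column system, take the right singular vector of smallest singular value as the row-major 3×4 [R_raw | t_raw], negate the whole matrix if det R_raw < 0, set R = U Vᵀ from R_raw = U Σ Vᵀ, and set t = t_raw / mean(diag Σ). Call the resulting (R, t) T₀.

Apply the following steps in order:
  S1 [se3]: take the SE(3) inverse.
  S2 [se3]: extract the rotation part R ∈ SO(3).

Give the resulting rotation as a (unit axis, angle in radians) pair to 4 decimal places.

rotation (axis_angle) = ((-0.0729, 0.9366, -0.3428), 1.1055)

source (pnp_recover): camera pose = R=[0.4516 -0.3440 -0.8232; 0.2687 0.9323 -0.2422; 0.8508 -0.1119 0.5135], t=(-0.0402, -0.4399, 5.6297)
after S1 (invert_se3): R=[0.4516 0.2687 0.8508; -0.3440 0.9323 -0.1119; -0.8232 -0.2422 0.5135], t=(-4.6533, 1.0262, -3.0302)
after S2 (rot_of_se3): [0.4516 0.2687 0.8508; -0.3440 0.9323 -0.1119; -0.8232 -0.2422 0.5135]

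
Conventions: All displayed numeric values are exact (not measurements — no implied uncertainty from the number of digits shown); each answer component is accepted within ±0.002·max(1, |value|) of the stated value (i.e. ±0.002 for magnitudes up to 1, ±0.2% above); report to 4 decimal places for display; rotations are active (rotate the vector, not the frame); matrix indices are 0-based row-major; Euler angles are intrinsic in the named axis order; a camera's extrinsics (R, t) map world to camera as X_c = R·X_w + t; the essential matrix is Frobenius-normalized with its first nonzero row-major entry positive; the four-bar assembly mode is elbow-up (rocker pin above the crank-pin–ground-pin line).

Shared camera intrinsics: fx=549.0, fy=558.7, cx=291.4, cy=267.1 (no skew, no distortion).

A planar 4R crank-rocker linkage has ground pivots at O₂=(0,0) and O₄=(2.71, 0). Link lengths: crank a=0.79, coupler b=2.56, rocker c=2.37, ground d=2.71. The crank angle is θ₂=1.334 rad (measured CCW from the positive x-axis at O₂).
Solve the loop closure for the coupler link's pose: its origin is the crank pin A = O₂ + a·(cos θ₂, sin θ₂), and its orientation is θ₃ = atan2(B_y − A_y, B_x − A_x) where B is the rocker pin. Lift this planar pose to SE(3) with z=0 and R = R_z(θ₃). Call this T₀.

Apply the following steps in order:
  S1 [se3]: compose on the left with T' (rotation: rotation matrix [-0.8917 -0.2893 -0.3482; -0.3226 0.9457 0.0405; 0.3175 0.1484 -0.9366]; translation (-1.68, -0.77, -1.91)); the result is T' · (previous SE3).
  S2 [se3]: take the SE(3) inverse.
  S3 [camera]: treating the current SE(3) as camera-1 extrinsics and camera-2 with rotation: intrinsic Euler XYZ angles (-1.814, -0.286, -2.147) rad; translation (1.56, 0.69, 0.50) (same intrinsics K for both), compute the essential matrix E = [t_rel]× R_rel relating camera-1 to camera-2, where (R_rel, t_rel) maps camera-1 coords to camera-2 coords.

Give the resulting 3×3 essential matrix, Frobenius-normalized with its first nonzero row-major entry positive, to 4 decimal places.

source (fourbar_fk): coupler pose = R=[0.7955 -0.6059 0.0000; 0.6059 0.7955 0.0000; 0.0000 0.0000 1.0000], t=(0.1853, 0.7680, 0.0000)
after S1 (compose_se3): R=[-0.8846 0.3102 -0.3482; 0.3164 0.9478 0.0405; 0.3425 -0.0743 -0.9366], t=(-2.0674, -0.1036, -1.7372)
after S2 (invert_se3): R=[-0.8846 0.3164 0.3425; 0.3102 0.9478 -0.0743; -0.3482 0.0405 -0.9366], t=(-1.2011, 0.6103, -2.3426)
after S3 (essential): [0.2283 -0.1096 -0.1536; 0.3198 -0.5863 -0.0524; 0.3885 0.3262 -0.4540]

matrix = [0.2283 -0.1096 -0.1536; 0.3198 -0.5863 -0.0524; 0.3885 0.3262 -0.4540]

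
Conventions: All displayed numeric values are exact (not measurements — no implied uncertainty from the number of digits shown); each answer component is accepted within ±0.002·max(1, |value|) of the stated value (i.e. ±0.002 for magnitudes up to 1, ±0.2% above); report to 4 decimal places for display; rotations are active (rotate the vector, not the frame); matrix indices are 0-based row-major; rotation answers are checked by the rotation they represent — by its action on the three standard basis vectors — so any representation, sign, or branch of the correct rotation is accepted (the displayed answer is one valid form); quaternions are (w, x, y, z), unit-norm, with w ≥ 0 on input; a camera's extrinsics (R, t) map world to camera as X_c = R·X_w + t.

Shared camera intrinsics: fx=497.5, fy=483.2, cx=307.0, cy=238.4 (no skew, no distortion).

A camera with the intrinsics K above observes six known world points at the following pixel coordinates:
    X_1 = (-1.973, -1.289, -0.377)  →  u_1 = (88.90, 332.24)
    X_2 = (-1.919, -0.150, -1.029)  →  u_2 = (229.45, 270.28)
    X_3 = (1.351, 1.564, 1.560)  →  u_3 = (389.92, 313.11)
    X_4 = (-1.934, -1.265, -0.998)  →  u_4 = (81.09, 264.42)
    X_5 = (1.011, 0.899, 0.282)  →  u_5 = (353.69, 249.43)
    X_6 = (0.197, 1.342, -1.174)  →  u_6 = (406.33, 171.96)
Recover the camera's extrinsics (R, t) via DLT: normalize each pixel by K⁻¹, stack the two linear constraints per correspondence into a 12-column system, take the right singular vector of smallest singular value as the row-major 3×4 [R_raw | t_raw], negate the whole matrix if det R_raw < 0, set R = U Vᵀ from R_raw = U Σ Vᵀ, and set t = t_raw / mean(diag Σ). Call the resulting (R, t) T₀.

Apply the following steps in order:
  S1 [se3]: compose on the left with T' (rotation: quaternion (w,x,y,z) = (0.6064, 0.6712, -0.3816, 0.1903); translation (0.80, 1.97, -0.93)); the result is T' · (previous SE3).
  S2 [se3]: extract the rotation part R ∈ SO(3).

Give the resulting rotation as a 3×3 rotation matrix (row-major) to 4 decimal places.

rotation (matrix) = ((0.1976, 0.5935, -0.7802), (-0.8856, -0.2331, -0.4016), (-0.4203, 0.7703, 0.4796))

source (pnp_recover): camera pose = R=[0.0731 0.9966 -0.0390; -0.4514 0.0679 0.8897; 0.8893 -0.0475 0.4548], t=(-0.3199, 0.2999, 5.8193)
after S1 (compose_se3): R=[0.1976 0.5935 -0.7802; -0.8856 -0.2331 -0.4016; -0.4203 0.7703 0.4796], t=(-0.8329, -3.5139, -2.0775)
after S2 (rot_of_se3): [0.1976 0.5935 -0.7802; -0.8856 -0.2331 -0.4016; -0.4203 0.7703 0.4796]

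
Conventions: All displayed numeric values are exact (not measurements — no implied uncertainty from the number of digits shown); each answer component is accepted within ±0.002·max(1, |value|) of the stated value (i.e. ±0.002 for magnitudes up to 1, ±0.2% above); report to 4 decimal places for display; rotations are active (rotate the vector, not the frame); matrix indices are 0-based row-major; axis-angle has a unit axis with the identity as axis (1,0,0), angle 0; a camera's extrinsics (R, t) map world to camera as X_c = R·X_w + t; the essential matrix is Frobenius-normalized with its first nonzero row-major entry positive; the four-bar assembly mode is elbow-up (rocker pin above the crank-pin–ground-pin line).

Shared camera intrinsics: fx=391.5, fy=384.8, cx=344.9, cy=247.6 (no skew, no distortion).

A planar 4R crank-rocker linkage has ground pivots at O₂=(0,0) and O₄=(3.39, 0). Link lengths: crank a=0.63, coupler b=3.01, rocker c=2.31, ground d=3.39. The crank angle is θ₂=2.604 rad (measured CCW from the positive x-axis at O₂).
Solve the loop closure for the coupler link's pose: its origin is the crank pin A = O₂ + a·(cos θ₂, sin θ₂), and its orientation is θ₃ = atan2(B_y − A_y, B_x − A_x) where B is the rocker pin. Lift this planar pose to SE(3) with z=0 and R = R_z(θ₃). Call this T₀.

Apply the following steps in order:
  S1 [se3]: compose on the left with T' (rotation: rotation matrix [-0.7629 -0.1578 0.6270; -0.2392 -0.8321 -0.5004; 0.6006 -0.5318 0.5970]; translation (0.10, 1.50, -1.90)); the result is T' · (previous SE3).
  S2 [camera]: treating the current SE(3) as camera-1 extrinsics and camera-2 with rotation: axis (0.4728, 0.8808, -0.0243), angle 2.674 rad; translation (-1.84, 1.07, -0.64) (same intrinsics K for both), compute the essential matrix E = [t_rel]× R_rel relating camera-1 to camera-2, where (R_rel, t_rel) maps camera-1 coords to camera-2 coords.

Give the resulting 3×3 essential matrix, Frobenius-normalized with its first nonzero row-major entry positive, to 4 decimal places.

source (fourbar_fk): coupler pose = R=[0.8571 -0.5152 0.0000; 0.5152 0.8571 0.0000; 0.0000 0.0000 1.0000], t=(-0.5411, 0.3226, 0.0000)
after S1 (compose_se3): R=[-0.7351 0.2578 0.6270; -0.6337 -0.5899 -0.5004; 0.2408 -0.7652 0.5970], t=(0.4619, 1.3610, -2.3966)
after S2 (essential): [0.3342 0.2267 0.3614; 0.4876 -0.4581 0.0970; -0.1013 -0.3953 -0.2877]

matrix = [0.3342 0.2267 0.3614; 0.4876 -0.4581 0.0970; -0.1013 -0.3953 -0.2877]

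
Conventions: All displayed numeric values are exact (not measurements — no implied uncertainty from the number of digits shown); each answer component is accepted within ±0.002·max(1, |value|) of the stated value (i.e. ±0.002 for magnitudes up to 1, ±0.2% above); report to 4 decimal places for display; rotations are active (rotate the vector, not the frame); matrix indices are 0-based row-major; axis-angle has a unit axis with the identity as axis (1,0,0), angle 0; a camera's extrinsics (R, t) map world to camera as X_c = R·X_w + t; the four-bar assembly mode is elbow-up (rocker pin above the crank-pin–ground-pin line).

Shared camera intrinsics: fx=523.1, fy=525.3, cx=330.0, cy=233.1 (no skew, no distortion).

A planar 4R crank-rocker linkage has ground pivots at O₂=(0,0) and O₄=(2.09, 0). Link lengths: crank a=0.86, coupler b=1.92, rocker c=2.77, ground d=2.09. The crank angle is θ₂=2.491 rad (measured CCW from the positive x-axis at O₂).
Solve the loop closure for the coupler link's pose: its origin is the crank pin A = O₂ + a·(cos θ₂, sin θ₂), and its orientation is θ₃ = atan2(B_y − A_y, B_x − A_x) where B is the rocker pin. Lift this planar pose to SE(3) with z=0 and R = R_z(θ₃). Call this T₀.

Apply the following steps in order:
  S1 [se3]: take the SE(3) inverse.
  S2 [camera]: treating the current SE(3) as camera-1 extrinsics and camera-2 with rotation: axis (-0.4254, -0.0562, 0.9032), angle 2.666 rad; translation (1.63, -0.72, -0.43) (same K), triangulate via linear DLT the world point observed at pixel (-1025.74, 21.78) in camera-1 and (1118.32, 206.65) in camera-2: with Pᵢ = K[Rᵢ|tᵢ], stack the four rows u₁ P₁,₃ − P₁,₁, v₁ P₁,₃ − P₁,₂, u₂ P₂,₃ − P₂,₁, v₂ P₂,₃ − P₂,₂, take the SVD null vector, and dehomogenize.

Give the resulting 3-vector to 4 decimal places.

source (fourbar_fk): coupler pose = R=[0.5326 -0.8463 0.0000; 0.8463 0.5326 0.0000; 0.0000 0.0000 1.0000], t=(-0.6843, 0.5209, 0.0000)
after S1 (invert_se3): R=[0.5326 0.8463 0.0000; -0.8463 0.5326 -0.0000; 0.0000 0.0000 1.0000], t=(-0.0763, -0.8566, 0.0000)
after S2 (triangulate): (-1.5259, -1.4275, 0.8092)

result = (-1.5259, -1.4275, 0.8092)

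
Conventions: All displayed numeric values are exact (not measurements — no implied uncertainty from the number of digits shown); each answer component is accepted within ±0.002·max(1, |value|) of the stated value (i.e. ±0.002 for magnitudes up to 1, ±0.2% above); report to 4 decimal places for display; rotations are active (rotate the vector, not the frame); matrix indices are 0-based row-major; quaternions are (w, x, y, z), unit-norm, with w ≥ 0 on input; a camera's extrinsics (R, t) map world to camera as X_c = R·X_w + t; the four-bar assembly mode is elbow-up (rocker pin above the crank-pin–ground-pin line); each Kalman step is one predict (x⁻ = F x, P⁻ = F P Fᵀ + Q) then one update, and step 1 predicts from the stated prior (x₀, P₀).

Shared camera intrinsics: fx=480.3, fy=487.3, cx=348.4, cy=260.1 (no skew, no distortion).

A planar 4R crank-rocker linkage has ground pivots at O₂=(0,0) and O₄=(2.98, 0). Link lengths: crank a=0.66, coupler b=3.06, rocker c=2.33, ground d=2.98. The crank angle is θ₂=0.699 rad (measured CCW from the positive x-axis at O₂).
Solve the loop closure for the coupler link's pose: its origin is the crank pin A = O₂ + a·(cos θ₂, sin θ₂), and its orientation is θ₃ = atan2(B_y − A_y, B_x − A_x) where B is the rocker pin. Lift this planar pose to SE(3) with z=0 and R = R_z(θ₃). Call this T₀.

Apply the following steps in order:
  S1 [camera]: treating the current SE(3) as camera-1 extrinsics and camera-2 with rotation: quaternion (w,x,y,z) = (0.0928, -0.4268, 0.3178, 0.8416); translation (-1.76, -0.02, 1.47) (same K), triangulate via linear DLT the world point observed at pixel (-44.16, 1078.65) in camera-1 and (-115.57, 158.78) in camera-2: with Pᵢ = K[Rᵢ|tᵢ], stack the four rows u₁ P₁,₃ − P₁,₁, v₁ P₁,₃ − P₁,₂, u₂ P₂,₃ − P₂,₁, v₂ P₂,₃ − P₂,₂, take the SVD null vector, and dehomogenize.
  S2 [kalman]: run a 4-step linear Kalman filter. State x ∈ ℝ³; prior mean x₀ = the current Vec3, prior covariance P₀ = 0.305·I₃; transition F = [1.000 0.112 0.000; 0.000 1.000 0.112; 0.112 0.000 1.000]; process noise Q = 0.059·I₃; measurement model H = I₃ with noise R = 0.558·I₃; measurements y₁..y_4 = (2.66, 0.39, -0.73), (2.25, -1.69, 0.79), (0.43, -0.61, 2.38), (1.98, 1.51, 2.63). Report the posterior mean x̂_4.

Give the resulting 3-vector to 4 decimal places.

source (fourbar_fk): coupler pose = R=[0.7828 -0.6222 0.0000; 0.6222 0.7828 0.0000; 0.0000 0.0000 1.0000], t=(0.5052, 0.4247, 0.0000)
after S1 (triangulate): (-0.3641, 1.3120, 0.7294)
after S2 (kf_track): (1.4598, 0.6027, 1.6840)

result = (1.4598, 0.6027, 1.6840)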